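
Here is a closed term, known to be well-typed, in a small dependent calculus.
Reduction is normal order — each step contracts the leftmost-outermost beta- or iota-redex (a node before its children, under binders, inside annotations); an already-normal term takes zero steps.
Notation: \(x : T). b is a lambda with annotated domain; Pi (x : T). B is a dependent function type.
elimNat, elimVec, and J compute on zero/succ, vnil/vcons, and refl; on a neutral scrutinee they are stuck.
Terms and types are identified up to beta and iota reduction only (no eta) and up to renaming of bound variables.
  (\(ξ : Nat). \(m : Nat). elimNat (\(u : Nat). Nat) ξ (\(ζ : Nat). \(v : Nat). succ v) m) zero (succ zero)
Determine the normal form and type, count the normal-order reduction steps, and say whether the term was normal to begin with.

resulting normal form:
  succ zero
the term's type:
  Nat
normal-order step count: 6
term was already normal: no
first redex: a beta-redex


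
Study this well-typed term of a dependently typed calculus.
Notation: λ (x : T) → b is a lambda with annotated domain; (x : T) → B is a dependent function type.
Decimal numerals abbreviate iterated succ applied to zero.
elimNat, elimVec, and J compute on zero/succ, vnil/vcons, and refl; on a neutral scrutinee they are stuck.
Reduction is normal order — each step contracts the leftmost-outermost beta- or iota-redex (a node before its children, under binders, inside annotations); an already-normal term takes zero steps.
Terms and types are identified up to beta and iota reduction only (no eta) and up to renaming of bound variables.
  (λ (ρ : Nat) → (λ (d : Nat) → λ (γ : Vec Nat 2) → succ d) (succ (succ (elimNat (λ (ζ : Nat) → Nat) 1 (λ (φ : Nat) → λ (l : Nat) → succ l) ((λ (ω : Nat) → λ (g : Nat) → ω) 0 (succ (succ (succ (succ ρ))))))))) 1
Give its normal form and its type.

normal form:
  λ (ρ : Vec Nat 2) → 4
type:
  (ρ : Vec Nat 2) → Nat


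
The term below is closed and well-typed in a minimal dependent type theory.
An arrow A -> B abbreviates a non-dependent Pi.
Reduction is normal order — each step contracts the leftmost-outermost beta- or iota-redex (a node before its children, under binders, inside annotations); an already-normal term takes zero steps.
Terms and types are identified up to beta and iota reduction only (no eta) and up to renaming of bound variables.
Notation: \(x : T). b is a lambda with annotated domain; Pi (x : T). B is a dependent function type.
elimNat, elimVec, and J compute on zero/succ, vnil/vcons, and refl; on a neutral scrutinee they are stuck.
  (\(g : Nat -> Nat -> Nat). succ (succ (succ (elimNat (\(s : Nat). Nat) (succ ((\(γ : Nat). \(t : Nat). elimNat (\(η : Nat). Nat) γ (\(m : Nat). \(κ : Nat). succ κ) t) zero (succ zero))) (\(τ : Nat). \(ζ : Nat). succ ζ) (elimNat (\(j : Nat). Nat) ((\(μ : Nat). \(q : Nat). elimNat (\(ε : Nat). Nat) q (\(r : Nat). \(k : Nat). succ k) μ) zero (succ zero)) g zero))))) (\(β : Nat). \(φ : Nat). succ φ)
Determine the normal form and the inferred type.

resulting normal form:
  succ (succ (succ (succ (succ (succ zero)))))
type:
  Nat


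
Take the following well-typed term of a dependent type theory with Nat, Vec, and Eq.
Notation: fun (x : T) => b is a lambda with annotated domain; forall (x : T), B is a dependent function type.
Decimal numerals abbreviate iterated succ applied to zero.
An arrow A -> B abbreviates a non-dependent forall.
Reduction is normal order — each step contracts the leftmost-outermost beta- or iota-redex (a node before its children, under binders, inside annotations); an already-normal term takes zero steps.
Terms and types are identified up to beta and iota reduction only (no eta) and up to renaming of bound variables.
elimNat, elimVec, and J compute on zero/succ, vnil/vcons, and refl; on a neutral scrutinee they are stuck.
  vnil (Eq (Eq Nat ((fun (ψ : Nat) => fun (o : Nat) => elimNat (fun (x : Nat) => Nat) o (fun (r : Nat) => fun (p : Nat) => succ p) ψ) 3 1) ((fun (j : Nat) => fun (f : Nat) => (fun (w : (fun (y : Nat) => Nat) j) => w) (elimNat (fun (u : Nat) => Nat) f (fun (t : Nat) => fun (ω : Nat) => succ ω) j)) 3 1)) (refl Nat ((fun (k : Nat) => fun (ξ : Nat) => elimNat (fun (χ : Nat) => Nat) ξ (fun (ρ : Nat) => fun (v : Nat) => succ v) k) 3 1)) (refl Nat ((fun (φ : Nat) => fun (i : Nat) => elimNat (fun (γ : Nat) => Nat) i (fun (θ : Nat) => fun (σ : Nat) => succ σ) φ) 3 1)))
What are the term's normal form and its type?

resulting normal form:
  vnil (Eq (Eq Nat 4 4) (refl Nat 4) (refl Nat 4))
the term's type:
  Vec (Eq (Eq Nat 4 4) (refl Nat 4) (refl Nat 4)) 0


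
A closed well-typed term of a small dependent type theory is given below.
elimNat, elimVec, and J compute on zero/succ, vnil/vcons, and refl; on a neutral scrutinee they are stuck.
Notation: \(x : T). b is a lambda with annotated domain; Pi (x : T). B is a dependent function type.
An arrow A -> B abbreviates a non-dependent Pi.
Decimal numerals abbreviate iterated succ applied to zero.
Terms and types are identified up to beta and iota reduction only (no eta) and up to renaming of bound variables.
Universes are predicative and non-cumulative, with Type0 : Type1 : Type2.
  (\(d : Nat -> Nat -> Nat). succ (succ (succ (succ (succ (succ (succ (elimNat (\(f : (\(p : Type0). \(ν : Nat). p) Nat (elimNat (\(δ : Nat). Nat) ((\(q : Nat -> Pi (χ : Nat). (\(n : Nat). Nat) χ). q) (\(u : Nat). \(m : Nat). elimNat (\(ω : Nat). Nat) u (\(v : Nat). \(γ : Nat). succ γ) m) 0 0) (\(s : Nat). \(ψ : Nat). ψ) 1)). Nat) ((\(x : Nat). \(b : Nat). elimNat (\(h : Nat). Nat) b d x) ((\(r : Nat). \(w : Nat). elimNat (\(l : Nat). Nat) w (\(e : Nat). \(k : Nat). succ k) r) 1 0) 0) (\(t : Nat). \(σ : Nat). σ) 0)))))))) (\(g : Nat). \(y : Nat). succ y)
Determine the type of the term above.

the term's type:
  Nat


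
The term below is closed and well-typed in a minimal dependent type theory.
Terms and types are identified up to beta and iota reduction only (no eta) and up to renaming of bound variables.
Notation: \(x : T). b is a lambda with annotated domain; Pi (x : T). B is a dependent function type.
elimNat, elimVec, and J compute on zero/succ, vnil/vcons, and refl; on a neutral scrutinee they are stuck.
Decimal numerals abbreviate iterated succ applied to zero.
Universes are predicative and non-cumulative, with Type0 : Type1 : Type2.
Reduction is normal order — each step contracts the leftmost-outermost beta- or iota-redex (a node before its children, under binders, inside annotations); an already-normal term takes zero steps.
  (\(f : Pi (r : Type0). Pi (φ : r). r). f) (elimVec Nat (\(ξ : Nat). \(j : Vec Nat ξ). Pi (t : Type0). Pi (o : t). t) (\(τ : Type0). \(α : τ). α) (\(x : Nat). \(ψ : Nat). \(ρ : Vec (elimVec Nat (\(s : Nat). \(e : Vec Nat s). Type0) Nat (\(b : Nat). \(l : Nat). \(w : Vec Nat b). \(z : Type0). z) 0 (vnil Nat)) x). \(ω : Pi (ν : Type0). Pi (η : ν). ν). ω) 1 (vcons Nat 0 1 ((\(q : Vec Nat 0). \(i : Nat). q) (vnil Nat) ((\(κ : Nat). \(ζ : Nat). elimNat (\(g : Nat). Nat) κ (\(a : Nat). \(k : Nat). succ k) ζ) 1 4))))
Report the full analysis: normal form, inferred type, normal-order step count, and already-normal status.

normal form:
  \(f : Type0). \(r : f). r
the term's type:
  Pi (f : Type0). Pi (r : f). f
normal-order step count: 10
started in normal form: no
first contracted redex: a beta-redex


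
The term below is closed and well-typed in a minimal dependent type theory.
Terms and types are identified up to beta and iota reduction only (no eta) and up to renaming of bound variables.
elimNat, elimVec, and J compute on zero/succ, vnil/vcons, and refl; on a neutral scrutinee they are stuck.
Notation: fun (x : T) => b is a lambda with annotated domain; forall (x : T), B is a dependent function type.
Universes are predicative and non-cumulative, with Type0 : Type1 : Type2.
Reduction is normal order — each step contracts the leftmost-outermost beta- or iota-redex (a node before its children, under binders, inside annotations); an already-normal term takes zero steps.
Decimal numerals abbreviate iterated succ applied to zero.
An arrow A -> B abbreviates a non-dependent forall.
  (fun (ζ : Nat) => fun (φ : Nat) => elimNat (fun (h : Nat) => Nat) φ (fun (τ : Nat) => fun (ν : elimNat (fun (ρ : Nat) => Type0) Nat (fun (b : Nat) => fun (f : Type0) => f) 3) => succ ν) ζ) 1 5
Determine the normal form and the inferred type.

reduced normal form:
  6
the term's type:
  Nat


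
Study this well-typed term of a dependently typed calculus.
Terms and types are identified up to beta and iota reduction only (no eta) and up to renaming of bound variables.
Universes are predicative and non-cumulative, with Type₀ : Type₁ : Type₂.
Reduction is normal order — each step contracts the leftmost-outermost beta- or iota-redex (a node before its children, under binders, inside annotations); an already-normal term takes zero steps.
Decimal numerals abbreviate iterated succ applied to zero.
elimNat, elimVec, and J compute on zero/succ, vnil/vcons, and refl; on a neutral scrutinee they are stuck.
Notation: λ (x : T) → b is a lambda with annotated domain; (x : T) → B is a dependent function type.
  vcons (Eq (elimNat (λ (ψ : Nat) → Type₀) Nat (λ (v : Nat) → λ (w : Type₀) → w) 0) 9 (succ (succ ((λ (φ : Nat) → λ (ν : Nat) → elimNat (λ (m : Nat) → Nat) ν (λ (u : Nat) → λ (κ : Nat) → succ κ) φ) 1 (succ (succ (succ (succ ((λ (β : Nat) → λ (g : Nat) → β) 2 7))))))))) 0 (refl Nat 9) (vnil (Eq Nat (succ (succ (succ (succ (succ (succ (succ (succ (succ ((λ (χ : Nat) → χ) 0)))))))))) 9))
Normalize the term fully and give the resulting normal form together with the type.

resulting normal form:
  vcons (Eq Nat 9 9) 0 (refl Nat 9) (vnil (Eq Nat 9 9))
the term's type:
  Vec (Eq Nat 9 9) 1
observation: the term reaches its normal form after 10 normal-order steps.


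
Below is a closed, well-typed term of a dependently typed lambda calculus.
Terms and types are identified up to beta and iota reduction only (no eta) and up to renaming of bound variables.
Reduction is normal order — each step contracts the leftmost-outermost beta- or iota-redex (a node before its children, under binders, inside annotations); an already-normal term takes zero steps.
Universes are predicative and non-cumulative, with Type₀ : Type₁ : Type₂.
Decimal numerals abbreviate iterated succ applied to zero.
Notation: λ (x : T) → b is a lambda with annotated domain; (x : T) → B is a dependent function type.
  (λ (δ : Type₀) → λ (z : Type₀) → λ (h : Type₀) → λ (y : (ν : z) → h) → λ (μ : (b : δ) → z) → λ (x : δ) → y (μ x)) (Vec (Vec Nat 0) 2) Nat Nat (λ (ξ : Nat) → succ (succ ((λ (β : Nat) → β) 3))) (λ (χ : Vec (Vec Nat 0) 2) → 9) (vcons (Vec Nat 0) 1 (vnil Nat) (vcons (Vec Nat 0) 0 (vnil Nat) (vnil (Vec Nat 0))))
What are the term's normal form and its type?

resulting normal form:
  5
inferred type:
  Nat


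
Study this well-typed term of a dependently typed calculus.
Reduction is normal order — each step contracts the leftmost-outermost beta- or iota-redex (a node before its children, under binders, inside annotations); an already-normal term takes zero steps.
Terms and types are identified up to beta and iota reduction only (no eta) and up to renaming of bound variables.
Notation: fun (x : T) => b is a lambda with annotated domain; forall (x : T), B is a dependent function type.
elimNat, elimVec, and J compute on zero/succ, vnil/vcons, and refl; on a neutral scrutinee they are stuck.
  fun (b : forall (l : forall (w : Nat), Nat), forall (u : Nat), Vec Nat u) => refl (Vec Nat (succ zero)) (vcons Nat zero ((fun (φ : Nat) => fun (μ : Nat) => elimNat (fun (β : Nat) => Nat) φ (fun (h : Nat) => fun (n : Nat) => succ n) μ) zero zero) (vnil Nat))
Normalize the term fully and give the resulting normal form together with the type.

normal form:
  fun (b : forall (l : forall (w : Nat), Nat), forall (u : Nat), Vec Nat u) => refl (Vec Nat (succ zero)) (vcons Nat zero zero (vnil Nat))
inferred type:
  forall (b : forall (l : forall (w : Nat), Nat), forall (u : Nat), Vec Nat u), Eq (Vec Nat (succ zero)) (vcons Nat zero zero (vnil Nat)) (vcons Nat zero zero (vnil Nat))


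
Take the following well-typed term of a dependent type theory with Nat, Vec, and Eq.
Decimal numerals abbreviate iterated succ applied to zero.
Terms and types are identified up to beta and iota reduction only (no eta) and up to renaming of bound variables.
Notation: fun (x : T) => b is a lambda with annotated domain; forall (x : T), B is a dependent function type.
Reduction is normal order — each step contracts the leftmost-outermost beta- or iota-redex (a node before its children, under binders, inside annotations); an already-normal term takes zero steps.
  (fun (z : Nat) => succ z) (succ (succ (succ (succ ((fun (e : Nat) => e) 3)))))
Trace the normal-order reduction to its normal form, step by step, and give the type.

normal-order reduction sequence:
  (fun (z : Nat) => succ z) (succ (succ (succ (succ ((fun (e : Nat) => e) 3)))))
  ~> succ (succ (succ (succ (succ ((fun (z : Nat) => z) 3)))))
  ~> 8
type:
  Nat


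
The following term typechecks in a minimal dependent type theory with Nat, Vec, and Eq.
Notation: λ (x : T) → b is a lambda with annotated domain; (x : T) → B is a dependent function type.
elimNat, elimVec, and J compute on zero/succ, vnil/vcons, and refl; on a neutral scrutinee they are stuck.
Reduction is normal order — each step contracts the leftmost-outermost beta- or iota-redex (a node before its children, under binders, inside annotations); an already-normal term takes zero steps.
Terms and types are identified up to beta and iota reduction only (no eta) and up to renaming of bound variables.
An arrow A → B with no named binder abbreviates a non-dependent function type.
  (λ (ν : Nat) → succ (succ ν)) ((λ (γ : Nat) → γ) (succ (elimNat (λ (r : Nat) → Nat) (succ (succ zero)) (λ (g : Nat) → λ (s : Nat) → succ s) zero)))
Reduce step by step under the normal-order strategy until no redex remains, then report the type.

reduction (normal order):
  (λ (ν : Nat) → succ (succ ν)) ((λ (γ : Nat) → γ) (succ (elimNat (λ (r : Nat) → Nat) (succ (succ zero)) (λ (g : Nat) → λ (s : Nat) → succ s) zero)))
  ~> succ (succ ((λ (ν : Nat) → ν) (succ (elimNat (λ (γ : Nat) → Nat) (succ (succ zero)) (λ (r : Nat) → λ (g : Nat) → succ g) zero))))
  ~> succ (succ (succ (elimNat (λ (ν : Nat) → Nat) (succ (succ zero)) (λ (γ : Nat) → λ (r : Nat) → succ r) zero)))
  ~> succ (succ (succ (succ (succ zero))))
type:
  Nat


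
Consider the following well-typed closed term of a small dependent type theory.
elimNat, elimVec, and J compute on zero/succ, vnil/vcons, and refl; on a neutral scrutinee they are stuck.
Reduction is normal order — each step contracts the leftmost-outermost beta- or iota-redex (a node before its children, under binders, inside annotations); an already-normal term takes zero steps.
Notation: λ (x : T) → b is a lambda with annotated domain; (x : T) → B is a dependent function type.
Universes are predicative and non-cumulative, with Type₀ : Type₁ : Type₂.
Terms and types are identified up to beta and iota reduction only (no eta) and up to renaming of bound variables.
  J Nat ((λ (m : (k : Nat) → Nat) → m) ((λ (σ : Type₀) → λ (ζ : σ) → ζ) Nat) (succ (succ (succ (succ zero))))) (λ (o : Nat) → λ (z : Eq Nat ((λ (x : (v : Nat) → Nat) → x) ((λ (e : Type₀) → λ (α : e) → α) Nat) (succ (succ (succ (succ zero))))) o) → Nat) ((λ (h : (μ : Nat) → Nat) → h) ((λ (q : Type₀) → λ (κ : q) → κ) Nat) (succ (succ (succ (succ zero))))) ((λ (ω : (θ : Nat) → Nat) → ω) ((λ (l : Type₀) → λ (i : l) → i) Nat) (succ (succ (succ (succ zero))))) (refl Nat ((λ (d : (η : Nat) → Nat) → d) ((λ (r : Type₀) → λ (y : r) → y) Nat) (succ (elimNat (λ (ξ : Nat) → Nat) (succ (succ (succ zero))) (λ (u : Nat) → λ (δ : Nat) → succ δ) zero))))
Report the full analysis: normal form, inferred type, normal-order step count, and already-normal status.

resulting normal form:
  succ (succ (succ (succ zero)))
type:
  Nat
normal-order step count: 4
term was already normal: no
first redex: a J iota-redex


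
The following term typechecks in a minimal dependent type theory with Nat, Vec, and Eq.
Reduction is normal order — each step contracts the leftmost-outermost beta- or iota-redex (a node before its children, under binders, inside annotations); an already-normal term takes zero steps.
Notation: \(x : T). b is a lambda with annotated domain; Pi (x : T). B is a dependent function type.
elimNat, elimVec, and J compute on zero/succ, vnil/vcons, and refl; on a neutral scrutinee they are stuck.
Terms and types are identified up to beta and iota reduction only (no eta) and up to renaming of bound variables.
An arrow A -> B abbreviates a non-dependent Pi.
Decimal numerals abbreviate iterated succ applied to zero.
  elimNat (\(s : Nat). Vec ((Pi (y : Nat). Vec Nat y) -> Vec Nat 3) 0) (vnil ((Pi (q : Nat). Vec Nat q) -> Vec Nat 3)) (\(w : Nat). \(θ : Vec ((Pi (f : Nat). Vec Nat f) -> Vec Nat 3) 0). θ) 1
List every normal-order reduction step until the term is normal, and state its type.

normal-order reduction:
  elimNat (\(s : Nat). Vec ((Pi (y : Nat). Vec Nat y) -> Vec Nat 3) 0) (vnil ((Pi (q : Nat). Vec Nat q) -> Vec Nat 3)) (\(w : Nat). \(θ : Vec ((Pi (f : Nat). Vec Nat f) -> Vec Nat 3) 0). θ) 1
  ~> (\(s : Nat). \(y : Vec ((Pi (q : Nat). Vec Nat q) -> Vec Nat 3) 0). y) 0 (elimNat (\(w : Nat). Vec ((Pi (θ : Nat). Vec Nat θ) -> Vec Nat 3) 0) (vnil ((Pi (f : Nat). Vec Nat f) -> Vec Nat 3)) (\(x : Nat). \(γ : Vec ((Pi (n : Nat). Vec Nat n) -> Vec Nat 3) 0). γ) 0)
  ~> (\(s : Vec ((Pi (y : Nat). Vec Nat y) -> Vec Nat 3) 0). s) (elimNat (\(q : Nat). Vec ((Pi (w : Nat). Vec Nat w) -> Vec Nat 3) 0) (vnil ((Pi (θ : Nat). Vec Nat θ) -> Vec Nat 3)) (\(f : Nat). \(x : Vec ((Pi (γ : Nat). Vec Nat γ) -> Vec Nat 3) 0). x) 0)
  ~> elimNat (\(s : Nat). Vec ((Pi (y : Nat). Vec Nat y) -> Vec Nat 3) 0) (vnil ((Pi (q : Nat). Vec Nat q) -> Vec Nat 3)) (\(w : Nat). \(θ : Vec ((Pi (f : Nat). Vec Nat f) -> Vec Nat 3) 0). θ) 0
  ~> vnil ((Pi (s : Nat). Vec Nat s) -> Vec Nat 3)
the term's type:
  Vec ((Pi (s : Nat). Vec Nat s) -> Vec Nat 3) 0


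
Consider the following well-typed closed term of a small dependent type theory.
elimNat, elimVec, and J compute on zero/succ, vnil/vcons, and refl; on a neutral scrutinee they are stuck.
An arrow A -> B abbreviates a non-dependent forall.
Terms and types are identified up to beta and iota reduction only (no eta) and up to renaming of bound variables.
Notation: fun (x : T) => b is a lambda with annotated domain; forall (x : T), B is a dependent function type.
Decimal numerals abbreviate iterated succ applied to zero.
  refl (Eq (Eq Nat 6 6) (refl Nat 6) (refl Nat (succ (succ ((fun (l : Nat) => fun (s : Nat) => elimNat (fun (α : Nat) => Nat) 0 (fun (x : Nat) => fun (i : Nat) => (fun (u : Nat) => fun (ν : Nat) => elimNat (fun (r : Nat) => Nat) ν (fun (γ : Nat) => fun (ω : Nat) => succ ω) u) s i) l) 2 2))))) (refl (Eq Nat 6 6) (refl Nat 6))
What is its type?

the term's type:
  Eq (Eq (Eq Nat 6 6) (refl Nat 6) (refl Nat 6)) (refl (Eq Nat 6 6) (refl Nat 6)) (refl (Eq Nat 6 6) (refl Nat 6))


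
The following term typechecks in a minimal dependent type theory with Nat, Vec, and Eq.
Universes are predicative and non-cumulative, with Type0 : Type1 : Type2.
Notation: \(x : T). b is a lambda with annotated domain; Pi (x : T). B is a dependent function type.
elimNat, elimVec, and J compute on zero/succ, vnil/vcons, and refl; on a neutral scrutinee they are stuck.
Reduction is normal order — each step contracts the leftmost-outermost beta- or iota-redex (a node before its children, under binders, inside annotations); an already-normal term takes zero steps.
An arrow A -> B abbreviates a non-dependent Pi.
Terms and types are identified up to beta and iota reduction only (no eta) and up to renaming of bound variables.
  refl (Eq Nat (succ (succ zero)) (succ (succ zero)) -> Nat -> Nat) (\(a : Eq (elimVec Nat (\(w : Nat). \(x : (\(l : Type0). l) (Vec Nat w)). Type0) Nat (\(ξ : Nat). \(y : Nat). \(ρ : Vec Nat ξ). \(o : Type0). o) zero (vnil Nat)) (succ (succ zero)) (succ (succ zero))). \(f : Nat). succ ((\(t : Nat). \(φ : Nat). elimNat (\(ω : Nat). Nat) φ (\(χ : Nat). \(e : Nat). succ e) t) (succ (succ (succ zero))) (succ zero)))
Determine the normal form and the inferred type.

resulting normal form:
  refl (Eq Nat (succ (succ zero)) (succ (succ zero)) -> Nat -> Nat) (\(a : Eq Nat (succ (succ zero)) (succ (succ zero))). \(w : Nat). succ (succ (succ (succ (succ zero)))))
type:
  Eq (Eq Nat (succ (succ zero)) (succ (succ zero)) -> Nat -> Nat) (\(a : Eq Nat (succ (succ zero)) (succ (succ zero))). \(w : Nat). succ (succ (succ (succ (succ zero))))) (\(x : Eq Nat (succ (succ zero)) (succ (succ zero))). \(l : Nat). succ (succ (succ (succ (succ zero)))))
observation: 13 normal-order steps separate the term from its normal form.


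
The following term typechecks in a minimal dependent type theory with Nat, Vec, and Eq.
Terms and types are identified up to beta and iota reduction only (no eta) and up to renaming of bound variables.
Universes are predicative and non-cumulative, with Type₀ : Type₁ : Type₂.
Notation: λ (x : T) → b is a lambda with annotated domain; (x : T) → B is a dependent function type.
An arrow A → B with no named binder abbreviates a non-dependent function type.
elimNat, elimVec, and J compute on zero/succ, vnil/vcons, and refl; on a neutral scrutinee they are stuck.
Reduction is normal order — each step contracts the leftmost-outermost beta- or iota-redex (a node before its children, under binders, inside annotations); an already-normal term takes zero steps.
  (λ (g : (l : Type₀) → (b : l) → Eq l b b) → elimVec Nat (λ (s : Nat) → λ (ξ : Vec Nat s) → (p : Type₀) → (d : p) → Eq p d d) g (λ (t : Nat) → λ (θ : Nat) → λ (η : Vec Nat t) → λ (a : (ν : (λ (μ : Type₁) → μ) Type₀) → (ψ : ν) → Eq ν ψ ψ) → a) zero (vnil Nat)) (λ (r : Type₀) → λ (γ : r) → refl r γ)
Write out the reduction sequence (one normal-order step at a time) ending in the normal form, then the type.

normal-order reduction sequence:
  (λ (g : (l : Type₀) → (b : l) → Eq l b b) → elimVec Nat (λ (s : Nat) → λ (ξ : Vec Nat s) → (p : Type₀) → (d : p) → Eq p d d) g (λ (t : Nat) → λ (θ : Nat) → λ (η : Vec Nat t) → λ (a : (ν : (λ (μ : Type₁) → μ) Type₀) → (ψ : ν) → Eq ν ψ ψ) → a) zero (vnil Nat)) (λ (r : Type₀) → λ (γ : r) → refl r γ)
  ~> elimVec Nat (λ (g : Nat) → λ (l : Vec Nat g) → (b : Type₀) → (s : b) → Eq b s s) (λ (ξ : Type₀) → λ (p : ξ) → refl ξ p) (λ (d : Nat) → λ (t : Nat) → λ (θ : Vec Nat d) → λ (η : (a : (λ (ν : Type₁) → ν) Type₀) → (μ : a) → Eq a μ μ) → η) zero (vnil Nat)
  ~> λ (g : Type₀) → λ (l : g) → refl g l
the term's type:
  (g : Type₀) → (l : g) → Eq g l l


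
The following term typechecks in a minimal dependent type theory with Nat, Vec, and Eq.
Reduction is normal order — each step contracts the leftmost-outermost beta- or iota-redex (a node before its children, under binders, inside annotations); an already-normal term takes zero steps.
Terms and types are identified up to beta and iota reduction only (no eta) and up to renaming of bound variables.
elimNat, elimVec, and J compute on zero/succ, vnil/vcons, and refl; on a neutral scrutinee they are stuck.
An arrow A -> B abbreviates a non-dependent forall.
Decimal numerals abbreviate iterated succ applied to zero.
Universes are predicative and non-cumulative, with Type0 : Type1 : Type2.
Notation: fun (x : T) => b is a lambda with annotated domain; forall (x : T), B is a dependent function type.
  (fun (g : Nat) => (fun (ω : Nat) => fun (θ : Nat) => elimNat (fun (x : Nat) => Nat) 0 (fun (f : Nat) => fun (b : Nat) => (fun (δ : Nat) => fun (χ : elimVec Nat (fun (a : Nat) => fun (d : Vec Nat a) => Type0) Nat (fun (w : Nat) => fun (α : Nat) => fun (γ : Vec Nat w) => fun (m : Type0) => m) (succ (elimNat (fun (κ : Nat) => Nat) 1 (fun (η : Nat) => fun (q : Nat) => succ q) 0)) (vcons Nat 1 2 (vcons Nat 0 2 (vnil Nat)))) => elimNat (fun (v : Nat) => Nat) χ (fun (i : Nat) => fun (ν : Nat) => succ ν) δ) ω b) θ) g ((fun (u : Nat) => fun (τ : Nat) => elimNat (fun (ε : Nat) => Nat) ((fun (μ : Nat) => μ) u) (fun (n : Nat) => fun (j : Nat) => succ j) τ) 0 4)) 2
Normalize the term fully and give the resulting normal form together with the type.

normal form:
  8
the term's type:
  Nat


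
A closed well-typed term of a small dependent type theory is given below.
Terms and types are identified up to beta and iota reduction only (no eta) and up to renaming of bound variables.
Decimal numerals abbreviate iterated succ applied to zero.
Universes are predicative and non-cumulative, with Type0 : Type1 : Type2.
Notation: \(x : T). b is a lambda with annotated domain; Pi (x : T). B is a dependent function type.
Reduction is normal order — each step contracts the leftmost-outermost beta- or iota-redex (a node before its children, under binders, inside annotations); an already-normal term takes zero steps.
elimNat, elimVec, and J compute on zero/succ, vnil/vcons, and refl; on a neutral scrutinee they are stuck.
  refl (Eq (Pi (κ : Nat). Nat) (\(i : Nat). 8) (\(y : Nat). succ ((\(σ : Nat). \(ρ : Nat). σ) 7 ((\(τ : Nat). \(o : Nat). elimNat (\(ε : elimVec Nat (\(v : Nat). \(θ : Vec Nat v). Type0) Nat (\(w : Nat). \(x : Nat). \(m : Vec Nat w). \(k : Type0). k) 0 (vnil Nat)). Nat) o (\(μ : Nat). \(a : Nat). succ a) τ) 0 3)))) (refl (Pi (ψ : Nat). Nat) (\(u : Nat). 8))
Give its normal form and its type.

normal form:
  refl (Eq (Pi (κ : Nat). Nat) (\(i : Nat). 8) (\(y : Nat). 8)) (refl (Pi (σ : Nat). Nat) (\(ρ : Nat). 8))
inferred type:
  Eq (Eq (Pi (κ : Nat). Nat) (\(i : Nat). 8) (\(y : Nat). 8)) (refl (Pi (σ : Nat). Nat) (\(ρ : Nat). 8)) (refl (Pi (τ : Nat). Nat) (\(o : Nat). 8))
observation: 2 normal-order steps separate the term from its normal form.


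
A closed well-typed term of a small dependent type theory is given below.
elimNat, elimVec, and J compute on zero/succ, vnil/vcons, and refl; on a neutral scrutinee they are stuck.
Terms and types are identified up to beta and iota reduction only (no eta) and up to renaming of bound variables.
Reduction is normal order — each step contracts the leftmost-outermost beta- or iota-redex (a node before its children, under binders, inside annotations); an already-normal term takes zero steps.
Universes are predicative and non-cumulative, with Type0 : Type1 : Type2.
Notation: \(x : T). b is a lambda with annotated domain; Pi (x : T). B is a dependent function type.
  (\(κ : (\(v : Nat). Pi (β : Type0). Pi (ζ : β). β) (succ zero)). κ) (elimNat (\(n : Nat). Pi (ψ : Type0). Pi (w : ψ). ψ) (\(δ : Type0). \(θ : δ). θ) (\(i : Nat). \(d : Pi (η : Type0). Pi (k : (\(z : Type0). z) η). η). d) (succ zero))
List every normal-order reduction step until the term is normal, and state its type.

reduction (normal order):
  (\(κ : (\(v : Nat). Pi (β : Type0). Pi (ζ : β). β) (succ zero)). κ) (elimNat (\(n : Nat). Pi (ψ : Type0). Pi (w : ψ). ψ) (\(δ : Type0). \(θ : δ). θ) (\(i : Nat). \(d : Pi (η : Type0). Pi (k : (\(z : Type0). z) η). η). d) (succ zero))
  ~> elimNat (\(κ : Nat). Pi (v : Type0). Pi (β : v). v) (\(ζ : Type0). \(n : ζ). n) (\(ψ : Nat). \(w : Pi (δ : Type0). Pi (θ : (\(i : Type0). i) δ). δ). w) (succ zero)
  ~> (\(κ : Nat). \(v : Pi (β : Type0). Pi (ζ : (\(n : Type0). n) β). β). v) zero (elimNat (\(ψ : Nat). Pi (w : Type0). Pi (δ : w). w) (\(θ : Type0). \(i : θ). i) (\(d : Nat). \(η : Pi (k : Type0). Pi (z : (\(u : Type0). u) k). k). η) zero)
  ~> (\(κ : Pi (v : Type0). Pi (β : (\(ζ : Type0). ζ) v). v). κ) (elimNat (\(n : Nat). Pi (ψ : Type0). Pi (w : ψ). ψ) (\(δ : Type0). \(θ : δ). θ) (\(i : Nat). \(d : Pi (η : Type0). Pi (k : (\(z : Type0). z) η). η). d) zero)
  ~> elimNat (\(κ : Nat). Pi (v : Type0). Pi (β : v). v) (\(ζ : Type0). \(n : ζ). n) (\(ψ : Nat). \(w : Pi (δ : Type0). Pi (θ : (\(i : Type0). i) δ). δ). w) zero
  ~> \(κ : Type0). \(v : κ). v
inferred type:
  Pi (κ : Type0). Pi (v : κ). κ


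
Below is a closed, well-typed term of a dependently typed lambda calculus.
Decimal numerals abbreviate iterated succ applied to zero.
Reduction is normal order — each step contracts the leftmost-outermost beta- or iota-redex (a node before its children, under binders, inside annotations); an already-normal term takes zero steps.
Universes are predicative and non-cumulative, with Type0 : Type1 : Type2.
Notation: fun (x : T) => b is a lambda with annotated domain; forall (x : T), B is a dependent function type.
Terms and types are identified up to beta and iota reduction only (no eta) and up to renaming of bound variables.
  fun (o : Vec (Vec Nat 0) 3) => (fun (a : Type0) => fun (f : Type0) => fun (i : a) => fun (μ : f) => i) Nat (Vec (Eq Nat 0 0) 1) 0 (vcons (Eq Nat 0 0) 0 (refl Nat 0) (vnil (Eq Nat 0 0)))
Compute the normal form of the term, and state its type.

normal form:
  fun (o : Vec (Vec Nat 0) 3) => 0
type:
  forall (o : Vec (Vec Nat 0) 3), Nat
observation: the leftmost-outermost redex is a beta-redex, and normalization takes 4 steps.


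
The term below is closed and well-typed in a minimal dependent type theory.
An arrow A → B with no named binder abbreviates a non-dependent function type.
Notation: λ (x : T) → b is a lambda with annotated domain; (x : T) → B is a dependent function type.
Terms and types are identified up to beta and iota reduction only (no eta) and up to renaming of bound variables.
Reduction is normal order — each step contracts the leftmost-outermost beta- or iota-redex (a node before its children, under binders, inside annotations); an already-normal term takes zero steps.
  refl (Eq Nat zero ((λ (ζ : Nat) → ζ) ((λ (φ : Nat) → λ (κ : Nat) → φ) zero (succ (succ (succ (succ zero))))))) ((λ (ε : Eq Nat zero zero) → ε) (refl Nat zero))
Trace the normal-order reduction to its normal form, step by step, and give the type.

reduction (normal order):
  refl (Eq Nat zero ((λ (ζ : Nat) → ζ) ((λ (φ : Nat) → λ (κ : Nat) → φ) zero (succ (succ (succ (succ zero))))))) ((λ (ε : Eq Nat zero zero) → ε) (refl Nat zero))
  ~> refl (Eq Nat zero ((λ (ζ : Nat) → λ (φ : Nat) → ζ) zero (succ (succ (succ (succ zero)))))) ((λ (κ : Eq Nat zero zero) → κ) (refl Nat zero))
  ~> refl (Eq Nat zero ((λ (ζ : Nat) → zero) (succ (succ (succ (succ zero)))))) ((λ (φ : Eq Nat zero zero) → φ) (refl Nat zero))
  ~> refl (Eq Nat zero zero) ((λ (ζ : Eq Nat zero zero) → ζ) (refl Nat zero))
  ~> refl (Eq Nat zero zero) (refl Nat zero)
type:
  Eq (Eq Nat zero zero) (refl Nat zero) (refl Nat zero)


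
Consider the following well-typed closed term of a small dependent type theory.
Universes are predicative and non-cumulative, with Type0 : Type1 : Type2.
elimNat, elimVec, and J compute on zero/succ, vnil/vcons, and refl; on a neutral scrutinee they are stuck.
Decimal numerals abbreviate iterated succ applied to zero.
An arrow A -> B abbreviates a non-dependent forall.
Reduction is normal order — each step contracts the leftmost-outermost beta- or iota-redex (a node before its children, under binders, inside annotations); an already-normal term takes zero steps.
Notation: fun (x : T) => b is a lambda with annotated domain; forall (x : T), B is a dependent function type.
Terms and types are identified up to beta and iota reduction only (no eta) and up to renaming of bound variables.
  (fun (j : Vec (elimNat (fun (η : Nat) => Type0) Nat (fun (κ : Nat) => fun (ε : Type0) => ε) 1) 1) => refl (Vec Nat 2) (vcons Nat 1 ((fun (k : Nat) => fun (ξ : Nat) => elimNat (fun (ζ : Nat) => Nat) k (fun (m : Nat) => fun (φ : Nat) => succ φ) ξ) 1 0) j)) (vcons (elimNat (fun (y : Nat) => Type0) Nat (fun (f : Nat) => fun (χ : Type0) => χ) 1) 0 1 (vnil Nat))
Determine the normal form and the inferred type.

reduced normal form:
  refl (Vec Nat 2) (vcons Nat 1 1 (vcons Nat 0 1 (vnil Nat)))
type:
  Eq (Vec Nat 2) (vcons Nat 1 1 (vcons Nat 0 1 (vnil Nat))) (vcons Nat 1 1 (vcons Nat 0 1 (vnil Nat)))
observation: 8 normal-order steps normalize the term, beginning with a beta-redex.


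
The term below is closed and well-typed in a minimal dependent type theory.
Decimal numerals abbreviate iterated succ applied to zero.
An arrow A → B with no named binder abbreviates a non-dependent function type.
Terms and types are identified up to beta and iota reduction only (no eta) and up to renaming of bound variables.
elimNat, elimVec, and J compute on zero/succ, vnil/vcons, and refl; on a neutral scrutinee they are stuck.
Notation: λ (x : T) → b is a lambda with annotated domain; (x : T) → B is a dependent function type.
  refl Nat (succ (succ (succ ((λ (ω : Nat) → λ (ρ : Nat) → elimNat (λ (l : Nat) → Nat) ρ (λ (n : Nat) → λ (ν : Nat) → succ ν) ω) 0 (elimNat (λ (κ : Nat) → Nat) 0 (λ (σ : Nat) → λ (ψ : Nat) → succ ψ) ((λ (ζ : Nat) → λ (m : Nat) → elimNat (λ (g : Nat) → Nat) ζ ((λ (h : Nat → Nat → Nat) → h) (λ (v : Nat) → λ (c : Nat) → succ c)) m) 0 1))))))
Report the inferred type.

the term's type:
  Eq Nat 4 4


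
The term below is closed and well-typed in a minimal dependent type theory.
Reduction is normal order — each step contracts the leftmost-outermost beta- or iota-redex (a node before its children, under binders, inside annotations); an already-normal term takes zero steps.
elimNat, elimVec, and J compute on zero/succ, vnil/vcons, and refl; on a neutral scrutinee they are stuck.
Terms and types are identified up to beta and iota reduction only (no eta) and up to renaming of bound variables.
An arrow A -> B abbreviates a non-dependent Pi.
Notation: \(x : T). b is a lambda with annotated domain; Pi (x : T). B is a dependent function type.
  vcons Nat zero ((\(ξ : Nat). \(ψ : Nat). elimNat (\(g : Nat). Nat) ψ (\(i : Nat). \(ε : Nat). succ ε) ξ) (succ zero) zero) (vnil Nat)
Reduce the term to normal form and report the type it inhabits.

reduced normal form:
  vcons Nat zero (succ zero) (vnil Nat)
type:
  Vec Nat (succ zero)


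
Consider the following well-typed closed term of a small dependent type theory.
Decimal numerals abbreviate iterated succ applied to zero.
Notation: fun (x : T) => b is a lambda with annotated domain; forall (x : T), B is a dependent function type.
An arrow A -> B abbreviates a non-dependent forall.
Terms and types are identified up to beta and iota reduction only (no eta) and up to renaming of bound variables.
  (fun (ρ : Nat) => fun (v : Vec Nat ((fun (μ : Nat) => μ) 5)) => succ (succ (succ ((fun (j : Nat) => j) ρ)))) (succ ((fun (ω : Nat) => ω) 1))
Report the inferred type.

type:
  Vec Nat 5 -> Nat


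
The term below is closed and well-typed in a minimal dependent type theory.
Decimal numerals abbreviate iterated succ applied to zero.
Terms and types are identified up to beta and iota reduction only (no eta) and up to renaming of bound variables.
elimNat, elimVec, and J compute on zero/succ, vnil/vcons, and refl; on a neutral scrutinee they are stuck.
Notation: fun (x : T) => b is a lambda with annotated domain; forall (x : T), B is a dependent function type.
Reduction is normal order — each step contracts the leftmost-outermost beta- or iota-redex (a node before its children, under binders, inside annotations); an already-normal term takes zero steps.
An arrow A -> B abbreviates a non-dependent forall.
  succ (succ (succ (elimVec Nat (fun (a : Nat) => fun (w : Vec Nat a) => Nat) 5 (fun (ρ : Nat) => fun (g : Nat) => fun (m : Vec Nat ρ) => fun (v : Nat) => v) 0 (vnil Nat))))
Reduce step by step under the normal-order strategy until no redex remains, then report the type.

normal-order reduction:
  succ (succ (succ (elimVec Nat (fun (a : Nat) => fun (w : Vec Nat a) => Nat) 5 (fun (ρ : Nat) => fun (g : Nat) => fun (m : Vec Nat ρ) => fun (v : Nat) => v) 0 (vnil Nat))))
  ~> 8
the term's type:
  Nat


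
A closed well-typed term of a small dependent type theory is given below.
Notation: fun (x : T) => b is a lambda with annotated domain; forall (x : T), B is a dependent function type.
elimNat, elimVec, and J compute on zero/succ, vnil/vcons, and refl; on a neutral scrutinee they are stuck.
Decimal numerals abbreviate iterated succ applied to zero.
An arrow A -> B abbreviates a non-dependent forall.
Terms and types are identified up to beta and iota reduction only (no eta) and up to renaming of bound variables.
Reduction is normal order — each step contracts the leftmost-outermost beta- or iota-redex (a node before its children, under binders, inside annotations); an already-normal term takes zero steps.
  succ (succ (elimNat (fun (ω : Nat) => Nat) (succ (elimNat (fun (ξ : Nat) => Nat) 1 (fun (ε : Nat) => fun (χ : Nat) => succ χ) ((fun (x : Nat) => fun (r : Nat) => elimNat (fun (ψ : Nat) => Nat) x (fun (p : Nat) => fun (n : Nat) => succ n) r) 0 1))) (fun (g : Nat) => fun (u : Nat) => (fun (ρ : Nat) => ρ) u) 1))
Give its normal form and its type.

normal form:
  5
inferred type:
  Nat
observation: the first redex contracted is an elimNat iota-redex; the normal form is reached in 15 normal-order steps.


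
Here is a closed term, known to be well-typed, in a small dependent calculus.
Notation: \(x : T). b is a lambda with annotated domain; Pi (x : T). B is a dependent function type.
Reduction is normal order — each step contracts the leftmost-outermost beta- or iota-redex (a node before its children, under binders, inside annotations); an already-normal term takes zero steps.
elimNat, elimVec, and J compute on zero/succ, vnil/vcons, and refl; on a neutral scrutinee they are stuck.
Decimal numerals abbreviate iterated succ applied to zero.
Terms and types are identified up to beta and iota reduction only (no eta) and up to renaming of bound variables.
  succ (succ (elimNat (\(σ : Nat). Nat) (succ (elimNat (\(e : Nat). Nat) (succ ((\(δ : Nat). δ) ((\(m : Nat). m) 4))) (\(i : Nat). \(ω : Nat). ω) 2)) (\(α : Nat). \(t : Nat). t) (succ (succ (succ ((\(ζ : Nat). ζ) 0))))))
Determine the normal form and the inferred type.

normal form:
  8
the term's type:
  Nat
observation: 20 normal-order steps separate the term from its normal form.


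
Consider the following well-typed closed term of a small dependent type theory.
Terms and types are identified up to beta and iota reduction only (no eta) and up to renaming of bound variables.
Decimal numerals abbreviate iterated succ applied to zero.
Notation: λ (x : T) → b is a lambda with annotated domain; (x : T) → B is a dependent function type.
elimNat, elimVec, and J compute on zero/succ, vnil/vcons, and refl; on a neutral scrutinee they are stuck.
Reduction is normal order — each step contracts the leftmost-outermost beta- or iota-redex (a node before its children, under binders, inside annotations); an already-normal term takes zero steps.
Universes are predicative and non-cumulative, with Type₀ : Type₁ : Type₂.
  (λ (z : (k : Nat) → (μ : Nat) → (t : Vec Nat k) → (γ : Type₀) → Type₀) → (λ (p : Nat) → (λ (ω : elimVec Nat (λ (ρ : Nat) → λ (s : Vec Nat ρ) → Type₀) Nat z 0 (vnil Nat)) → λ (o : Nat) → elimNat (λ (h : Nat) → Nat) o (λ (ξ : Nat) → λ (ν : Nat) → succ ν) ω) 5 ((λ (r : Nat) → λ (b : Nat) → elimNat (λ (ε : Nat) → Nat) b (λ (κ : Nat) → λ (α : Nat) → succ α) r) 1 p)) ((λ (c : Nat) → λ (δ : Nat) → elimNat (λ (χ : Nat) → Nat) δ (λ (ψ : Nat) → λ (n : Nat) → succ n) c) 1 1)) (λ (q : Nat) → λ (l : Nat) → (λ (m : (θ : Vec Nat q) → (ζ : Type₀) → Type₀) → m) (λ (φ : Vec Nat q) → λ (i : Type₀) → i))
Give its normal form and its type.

normal form:
  8
inferred type:
  Nat
observation: the term reaches its normal form after 32 normal-order steps.


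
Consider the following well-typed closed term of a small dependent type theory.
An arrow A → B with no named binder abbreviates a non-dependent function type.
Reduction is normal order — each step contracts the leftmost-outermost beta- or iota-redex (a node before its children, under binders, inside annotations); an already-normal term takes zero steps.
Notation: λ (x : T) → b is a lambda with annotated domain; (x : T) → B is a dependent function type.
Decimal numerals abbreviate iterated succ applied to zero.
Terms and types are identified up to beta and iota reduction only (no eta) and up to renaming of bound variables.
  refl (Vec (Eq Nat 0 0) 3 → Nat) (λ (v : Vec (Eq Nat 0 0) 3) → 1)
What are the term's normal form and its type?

resulting normal form:
  refl (Vec (Eq Nat 0 0) 3 → Nat) (λ (v : Vec (Eq Nat 0 0) 3) → 1)
the term's type:
  Eq (Vec (Eq Nat 0 0) 3 → Nat) (λ (v : Vec (Eq Nat 0 0) 3) → 1) (λ (ψ : Vec (Eq Nat 0 0) 3) → 1)
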